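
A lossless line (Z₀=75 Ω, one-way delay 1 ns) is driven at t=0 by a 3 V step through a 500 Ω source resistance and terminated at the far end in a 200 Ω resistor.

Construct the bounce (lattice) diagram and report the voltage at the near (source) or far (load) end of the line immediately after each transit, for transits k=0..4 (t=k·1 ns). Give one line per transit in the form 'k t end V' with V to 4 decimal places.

Γ_L=0.454545, Γ_S=0.739130; launch V₁=3·75/575=0.391304
k=0 src: V=0.3913
k=1 load: inc=0.391304, refl=0.391304·0.454545=0.1779; V=0.000000+0.391304+0.177866=0.5692
k=2 src: inc=0.177866, refl=0.177866·0.739130=0.1315; V=0.391304+0.177866+0.131466=0.7006
k=3 load: inc=0.131466, refl=0.131466·0.454545=0.0598; V=0.569170+0.131466+0.059757=0.7604
k=4 src: inc=0.059757, refl=0.059757·0.739130=0.0442; V=0.700636+0.059757+0.044168=0.8046

0 0 source 0.3913
1 1 load 0.5692
2 2 source 0.7006
3 3 load 0.7604
4 4 source 0.8046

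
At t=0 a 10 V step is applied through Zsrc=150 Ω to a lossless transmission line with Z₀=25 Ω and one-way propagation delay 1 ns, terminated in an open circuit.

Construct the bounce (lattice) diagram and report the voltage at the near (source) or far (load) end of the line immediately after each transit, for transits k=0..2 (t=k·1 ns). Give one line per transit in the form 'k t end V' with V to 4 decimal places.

0 0 source 1.4286
1 1 load 2.8571
2 2 source 3.8776

Γ_L=1.000000, Γ_S=0.714286; launch V₁=10·25/175=1.428571
k=0 src: V=1.4286
k=1 load: inc=1.428571, refl=1.428571·1.000000=1.4286; V=0.000000+1.428571+1.428571=2.8571
k=2 src: inc=1.428571, refl=1.428571·0.714286=1.0204; V=1.428571+1.428571+1.020408=3.8776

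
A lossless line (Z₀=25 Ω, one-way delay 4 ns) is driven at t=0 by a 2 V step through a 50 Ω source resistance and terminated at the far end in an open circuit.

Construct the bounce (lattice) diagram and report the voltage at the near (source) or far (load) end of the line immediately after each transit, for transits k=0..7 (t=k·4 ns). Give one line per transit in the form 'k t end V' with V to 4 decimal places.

Γ_L=1.000000, Γ_S=0.333333; launch V₁=2·25/75=0.666667
k=0 src: V=0.6667
k=1 load: inc=0.666667, refl=0.666667·1.000000=0.6667; V=0.000000+0.666667+0.666667=1.3333
k=2 src: inc=0.666667, refl=0.666667·0.333333=0.2222; V=0.666667+0.666667+0.222222=1.5556
k=3 load: inc=0.222222, refl=0.222222·1.000000=0.2222; V=1.333333+0.222222+0.222222=1.7778
k=4 src: inc=0.222222, refl=0.222222·0.333333=0.0741; V=1.555556+0.222222+0.074074=1.8519
k=5 load: inc=0.074074, refl=0.074074·1.000000=0.0741; V=1.777778+0.074074+0.074074=1.9259
k=6 src: inc=0.074074, refl=0.074074·0.333333=0.0247; V=1.851852+0.074074+0.024691=1.9506
k=7 load: inc=0.024691, refl=0.024691·1.000000=0.0247; V=1.925926+0.024691+0.024691=1.9753

0 0 source 0.6667
1 4 load 1.3333
2 8 source 1.5556
3 12 load 1.7778
4 16 source 1.8519
5 20 load 1.9259
6 24 source 1.9506
7 28 load 1.9753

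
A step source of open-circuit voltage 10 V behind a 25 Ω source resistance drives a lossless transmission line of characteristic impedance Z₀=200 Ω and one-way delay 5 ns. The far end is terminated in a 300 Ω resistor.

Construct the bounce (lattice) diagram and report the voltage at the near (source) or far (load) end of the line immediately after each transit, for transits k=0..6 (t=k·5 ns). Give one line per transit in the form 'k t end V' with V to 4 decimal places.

0 0 source 8.8889
1 5 load 10.6667
2 10 source 9.2840
3 15 load 9.0074
4 20 source 9.2225
5 25 load 9.2655
6 30 source 9.2321

Γ_L=0.200000, Γ_S=-0.777778; launch V₁=10·200/225=8.888889
k=0 src: V=8.8889
k=1 load: inc=8.888889, refl=8.888889·0.200000=1.7778; V=0.000000+8.888889+1.777778=10.6667
k=2 src: inc=1.777778, refl=1.777778·-0.777778=-1.3827; V=8.888889+1.777778+-1.382716=9.2840
k=3 load: inc=-1.382716, refl=-1.382716·0.200000=-0.2765; V=10.666667+-1.382716+-0.276543=9.0074
k=4 src: inc=-0.276543, refl=-0.276543·-0.777778=0.2151; V=9.283951+-0.276543+0.215089=9.2225
k=5 load: inc=0.215089, refl=0.215089·0.200000=0.0430; V=9.007407+0.215089+0.043018=9.2655
k=6 src: inc=0.043018, refl=0.043018·-0.777778=-0.0335; V=9.222497+0.043018+-0.033458=9.2321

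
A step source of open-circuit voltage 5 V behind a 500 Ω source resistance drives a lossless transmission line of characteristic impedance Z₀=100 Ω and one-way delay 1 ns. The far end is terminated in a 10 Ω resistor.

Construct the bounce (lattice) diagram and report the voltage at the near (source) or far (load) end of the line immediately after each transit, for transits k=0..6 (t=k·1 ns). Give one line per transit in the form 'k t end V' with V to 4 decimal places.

Γ_L=-0.818182, Γ_S=0.666667; launch V₁=5·100/600=0.833333
k=0 src: V=0.8333
k=1 load: inc=0.833333, refl=0.833333·-0.818182=-0.6818; V=0.000000+0.833333+-0.681818=0.1515
k=2 src: inc=-0.681818, refl=-0.681818·0.666667=-0.4545; V=0.833333+-0.681818+-0.454545=-0.3030
k=3 load: inc=-0.454545, refl=-0.454545·-0.818182=0.3719; V=0.151515+-0.454545+0.371901=0.0689
k=4 src: inc=0.371901, refl=0.371901·0.666667=0.2479; V=-0.303030+0.371901+0.247934=0.3168
k=5 load: inc=0.247934, refl=0.247934·-0.818182=-0.2029; V=0.068871+0.247934+-0.202855=0.1139
k=6 src: inc=-0.202855, refl=-0.202855·0.666667=-0.1352; V=0.316804+-0.202855+-0.135237=-0.0213

0 0 source 0.8333
1 1 load 0.1515
2 2 source -0.3030
3 3 load 0.0689
4 4 source 0.3168
5 5 load 0.1139
6 6 source -0.0213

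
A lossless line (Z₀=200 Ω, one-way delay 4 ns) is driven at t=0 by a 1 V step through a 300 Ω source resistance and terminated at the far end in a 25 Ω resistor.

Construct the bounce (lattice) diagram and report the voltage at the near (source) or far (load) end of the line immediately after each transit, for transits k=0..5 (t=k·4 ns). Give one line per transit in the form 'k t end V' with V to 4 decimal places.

Γ_L=-0.777778, Γ_S=0.200000; launch V₁=1·200/500=0.400000
k=0 src: V=0.4000
k=1 load: inc=0.400000, refl=0.400000·-0.777778=-0.3111; V=0.000000+0.400000+-0.311111=0.0889
k=2 src: inc=-0.311111, refl=-0.311111·0.200000=-0.0622; V=0.400000+-0.311111+-0.062222=0.0267
k=3 load: inc=-0.062222, refl=-0.062222·-0.777778=0.0484; V=0.088889+-0.062222+0.048395=0.0751
k=4 src: inc=0.048395, refl=0.048395·0.200000=0.0097; V=0.026667+0.048395+0.009679=0.0847
k=5 load: inc=0.009679, refl=0.009679·-0.777778=-0.0075; V=0.075062+0.009679+-0.007528=0.0772

0 0 source 0.4000
1 4 load 0.0889
2 8 source 0.0267
3 12 load 0.0751
4 16 source 0.0847
5 20 load 0.0772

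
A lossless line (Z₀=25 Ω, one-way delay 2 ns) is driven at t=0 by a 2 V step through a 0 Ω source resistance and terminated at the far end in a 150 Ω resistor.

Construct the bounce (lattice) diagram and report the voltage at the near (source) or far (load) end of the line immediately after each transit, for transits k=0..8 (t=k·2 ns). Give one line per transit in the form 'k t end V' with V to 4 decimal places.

0 0 source 2.0000
1 2 load 3.4286
2 4 source 2.0000
3 6 load 0.9796
4 8 source 2.0000
5 10 load 2.7289
6 12 source 2.0000
7 14 load 1.4794
8 16 source 2.0000

Γ_L=0.714286, Γ_S=-1.000000; launch V₁=2·25/25=2.000000
k=0 src: V=2.0000
k=1 load: inc=2.000000, refl=2.000000·0.714286=1.4286; V=0.000000+2.000000+1.428571=3.4286
k=2 src: inc=1.428571, refl=1.428571·-1.000000=-1.4286; V=2.000000+1.428571+-1.428571=2.0000
k=3 load: inc=-1.428571, refl=-1.428571·0.714286=-1.0204; V=3.428571+-1.428571+-1.020408=0.9796
k=4 src: inc=-1.020408, refl=-1.020408·-1.000000=1.0204; V=2.000000+-1.020408+1.020408=2.0000
k=5 load: inc=1.020408, refl=1.020408·0.714286=0.7289; V=0.979592+1.020408+0.728863=2.7289
k=6 src: inc=0.728863, refl=0.728863·-1.000000=-0.7289; V=2.000000+0.728863+-0.728863=2.0000
k=7 load: inc=-0.728863, refl=-0.728863·0.714286=-0.5206; V=2.728863+-0.728863+-0.520616=1.4794
k=8 src: inc=-0.520616, refl=-0.520616·-1.000000=0.5206; V=2.000000+-0.520616+0.520616=2.0000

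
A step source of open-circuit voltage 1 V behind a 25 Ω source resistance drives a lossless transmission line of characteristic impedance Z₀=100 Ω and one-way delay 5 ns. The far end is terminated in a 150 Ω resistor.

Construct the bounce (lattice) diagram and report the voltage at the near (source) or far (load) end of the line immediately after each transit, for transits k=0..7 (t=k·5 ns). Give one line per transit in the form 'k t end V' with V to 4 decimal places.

0 0 source 0.8000
1 5 load 0.9600
2 10 source 0.8640
3 15 load 0.8448
4 20 source 0.8563
5 25 load 0.8586
6 30 source 0.8572
7 35 load 0.8570

Γ_L=0.200000, Γ_S=-0.600000; launch V₁=1·100/125=0.800000
k=0 src: V=0.8000
k=1 load: inc=0.800000, refl=0.800000·0.200000=0.1600; V=0.000000+0.800000+0.160000=0.9600
k=2 src: inc=0.160000, refl=0.160000·-0.600000=-0.0960; V=0.800000+0.160000+-0.096000=0.8640
k=3 load: inc=-0.096000, refl=-0.096000·0.200000=-0.0192; V=0.960000+-0.096000+-0.019200=0.8448
k=4 src: inc=-0.019200, refl=-0.019200·-0.600000=0.0115; V=0.864000+-0.019200+0.011520=0.8563
k=5 load: inc=0.011520, refl=0.011520·0.200000=0.0023; V=0.844800+0.011520+0.002304=0.8586
k=6 src: inc=0.002304, refl=0.002304·-0.600000=-0.0014; V=0.856320+0.002304+-0.001382=0.8572
k=7 load: inc=-0.001382, refl=-0.001382·0.200000=-0.0003; V=0.858624+-0.001382+-0.000276=0.8570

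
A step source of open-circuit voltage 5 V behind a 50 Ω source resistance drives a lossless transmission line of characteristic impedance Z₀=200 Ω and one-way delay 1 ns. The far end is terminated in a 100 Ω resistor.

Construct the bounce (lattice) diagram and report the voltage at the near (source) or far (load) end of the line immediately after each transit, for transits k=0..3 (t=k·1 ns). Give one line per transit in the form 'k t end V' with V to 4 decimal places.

Γ_L=-0.333333, Γ_S=-0.600000; launch V₁=5·200/250=4.000000
k=0 src: V=4.0000
k=1 load: inc=4.000000, refl=4.000000·-0.333333=-1.3333; V=0.000000+4.000000+-1.333333=2.6667
k=2 src: inc=-1.333333, refl=-1.333333·-0.600000=0.8000; V=4.000000+-1.333333+0.800000=3.4667
k=3 load: inc=0.800000, refl=0.800000·-0.333333=-0.2667; V=2.666667+0.800000+-0.266667=3.2000

0 0 source 4.0000
1 1 load 2.6667
2 2 source 3.4667
3 3 load 3.2000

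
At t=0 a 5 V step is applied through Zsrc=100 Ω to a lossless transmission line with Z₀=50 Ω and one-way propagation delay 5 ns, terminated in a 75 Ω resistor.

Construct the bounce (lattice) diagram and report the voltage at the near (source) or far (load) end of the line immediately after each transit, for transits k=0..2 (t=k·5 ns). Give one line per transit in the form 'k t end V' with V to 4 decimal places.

0 0 source 1.6667
1 5 load 2.0000
2 10 source 2.1111

Γ_L=0.200000, Γ_S=0.333333; launch V₁=5·50/150=1.666667
k=0 src: V=1.6667
k=1 load: inc=1.666667, refl=1.666667·0.200000=0.3333; V=0.000000+1.666667+0.333333=2.0000
k=2 src: inc=0.333333, refl=0.333333·0.333333=0.1111; V=1.666667+0.333333+0.111111=2.1111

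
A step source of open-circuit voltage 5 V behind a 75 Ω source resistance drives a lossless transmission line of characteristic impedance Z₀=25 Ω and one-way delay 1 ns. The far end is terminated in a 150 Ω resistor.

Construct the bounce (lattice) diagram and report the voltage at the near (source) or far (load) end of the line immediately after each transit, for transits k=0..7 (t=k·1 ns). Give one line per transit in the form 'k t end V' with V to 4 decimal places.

Γ_L=0.714286, Γ_S=0.500000; launch V₁=5·25/100=1.250000
k=0 src: V=1.2500
k=1 load: inc=1.250000, refl=1.250000·0.714286=0.8929; V=0.000000+1.250000+0.892857=2.1429
k=2 src: inc=0.892857, refl=0.892857·0.500000=0.4464; V=1.250000+0.892857+0.446429=2.5893
k=3 load: inc=0.446429, refl=0.446429·0.714286=0.3189; V=2.142857+0.446429+0.318878=2.9082
k=4 src: inc=0.318878, refl=0.318878·0.500000=0.1594; V=2.589286+0.318878+0.159439=3.0676
k=5 load: inc=0.159439, refl=0.159439·0.714286=0.1139; V=2.908163+0.159439+0.113885=3.1815
k=6 src: inc=0.113885, refl=0.113885·0.500000=0.0569; V=3.067602+0.113885+0.056942=3.2384
k=7 load: inc=0.056942, refl=0.056942·0.714286=0.0407; V=3.181487+0.056942+0.040673=3.2791

0 0 source 1.2500
1 1 load 2.1429
2 2 source 2.5893
3 3 load 2.9082
4 4 source 3.0676
5 5 load 3.1815
6 6 source 3.2384
7 7 load 3.2791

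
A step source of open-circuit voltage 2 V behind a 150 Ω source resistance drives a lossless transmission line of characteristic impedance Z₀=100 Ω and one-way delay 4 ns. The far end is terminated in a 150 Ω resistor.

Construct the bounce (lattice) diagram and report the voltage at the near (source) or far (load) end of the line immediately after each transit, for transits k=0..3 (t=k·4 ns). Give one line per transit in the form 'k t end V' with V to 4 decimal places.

0 0 source 0.8000
1 4 load 0.9600
2 8 source 0.9920
3 12 load 0.9984

Γ_L=0.200000, Γ_S=0.200000; launch V₁=2·100/250=0.800000
k=0 src: V=0.8000
k=1 load: inc=0.800000, refl=0.800000·0.200000=0.1600; V=0.000000+0.800000+0.160000=0.9600
k=2 src: inc=0.160000, refl=0.160000·0.200000=0.0320; V=0.800000+0.160000+0.032000=0.9920
k=3 load: inc=0.032000, refl=0.032000·0.200000=0.0064; V=0.960000+0.032000+0.006400=0.9984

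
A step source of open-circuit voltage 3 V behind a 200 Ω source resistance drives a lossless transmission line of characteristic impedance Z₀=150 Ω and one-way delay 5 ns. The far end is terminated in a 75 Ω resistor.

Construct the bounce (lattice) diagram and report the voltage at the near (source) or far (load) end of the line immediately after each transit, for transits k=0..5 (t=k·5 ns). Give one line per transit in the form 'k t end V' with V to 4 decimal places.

Γ_L=-0.333333, Γ_S=0.142857; launch V₁=3·150/350=1.285714
k=0 src: V=1.2857
k=1 load: inc=1.285714, refl=1.285714·-0.333333=-0.4286; V=0.000000+1.285714+-0.428571=0.8571
k=2 src: inc=-0.428571, refl=-0.428571·0.142857=-0.0612; V=1.285714+-0.428571+-0.061224=0.7959
k=3 load: inc=-0.061224, refl=-0.061224·-0.333333=0.0204; V=0.857143+-0.061224+0.020408=0.8163
k=4 src: inc=0.020408, refl=0.020408·0.142857=0.0029; V=0.795918+0.020408+0.002915=0.8192
k=5 load: inc=0.002915, refl=0.002915·-0.333333=-0.0010; V=0.816327+0.002915+-0.000972=0.8183

0 0 source 1.2857
1 5 load 0.8571
2 10 source 0.7959
3 15 load 0.8163
4 20 source 0.8192
5 25 load 0.8183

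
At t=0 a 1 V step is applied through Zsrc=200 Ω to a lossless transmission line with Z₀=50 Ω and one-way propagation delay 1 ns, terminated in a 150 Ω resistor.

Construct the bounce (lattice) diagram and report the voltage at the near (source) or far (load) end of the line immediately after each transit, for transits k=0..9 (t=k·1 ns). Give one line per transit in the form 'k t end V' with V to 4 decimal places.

0 0 source 0.2000
1 1 load 0.3000
2 2 source 0.3600
3 3 load 0.3900
4 4 source 0.4080
5 5 load 0.4170
6 6 source 0.4224
7 7 load 0.4251
8 8 source 0.4267
9 9 load 0.4275

Γ_L=0.500000, Γ_S=0.600000; launch V₁=1·50/250=0.200000
k=0 src: V=0.2000
k=1 load: inc=0.200000, refl=0.200000·0.500000=0.1000; V=0.000000+0.200000+0.100000=0.3000
k=2 src: inc=0.100000, refl=0.100000·0.600000=0.0600; V=0.200000+0.100000+0.060000=0.3600
k=3 load: inc=0.060000, refl=0.060000·0.500000=0.0300; V=0.300000+0.060000+0.030000=0.3900
k=4 src: inc=0.030000, refl=0.030000·0.600000=0.0180; V=0.360000+0.030000+0.018000=0.4080
k=5 load: inc=0.018000, refl=0.018000·0.500000=0.0090; V=0.390000+0.018000+0.009000=0.4170
k=6 src: inc=0.009000, refl=0.009000·0.600000=0.0054; V=0.408000+0.009000+0.005400=0.4224
k=7 load: inc=0.005400, refl=0.005400·0.500000=0.0027; V=0.417000+0.005400+0.002700=0.4251
k=8 src: inc=0.002700, refl=0.002700·0.600000=0.0016; V=0.422400+0.002700+0.001620=0.4267
k=9 load: inc=0.001620, refl=0.001620·0.500000=0.0008; V=0.425100+0.001620+0.000810=0.4275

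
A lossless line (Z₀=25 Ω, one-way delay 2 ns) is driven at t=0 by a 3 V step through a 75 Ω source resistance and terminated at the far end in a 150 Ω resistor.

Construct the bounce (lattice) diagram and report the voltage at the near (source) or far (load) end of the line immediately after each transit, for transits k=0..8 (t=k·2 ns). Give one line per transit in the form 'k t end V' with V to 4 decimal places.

Γ_L=0.714286, Γ_S=0.500000; launch V₁=3·25/100=0.750000
k=0 src: V=0.7500
k=1 load: inc=0.750000, refl=0.750000·0.714286=0.5357; V=0.000000+0.750000+0.535714=1.2857
k=2 src: inc=0.535714, refl=0.535714·0.500000=0.2679; V=0.750000+0.535714+0.267857=1.5536
k=3 load: inc=0.267857, refl=0.267857·0.714286=0.1913; V=1.285714+0.267857+0.191327=1.7449
k=4 src: inc=0.191327, refl=0.191327·0.500000=0.0957; V=1.553571+0.191327+0.095663=1.8406
k=5 load: inc=0.095663, refl=0.095663·0.714286=0.0683; V=1.744898+0.095663+0.068331=1.9089
k=6 src: inc=0.068331, refl=0.068331·0.500000=0.0342; V=1.840561+0.068331+0.034165=1.9431
k=7 load: inc=0.034165, refl=0.034165·0.714286=0.0244; V=1.908892+0.034165+0.024404=1.9675
k=8 src: inc=0.024404, refl=0.024404·0.500000=0.0122; V=1.943058+0.024404+0.012202=1.9797

0 0 source 0.7500
1 2 load 1.2857
2 4 source 1.5536
3 6 load 1.7449
4 8 source 1.8406
5 10 load 1.9089
6 12 source 1.9431
7 14 load 1.9675
8 16 source 1.9797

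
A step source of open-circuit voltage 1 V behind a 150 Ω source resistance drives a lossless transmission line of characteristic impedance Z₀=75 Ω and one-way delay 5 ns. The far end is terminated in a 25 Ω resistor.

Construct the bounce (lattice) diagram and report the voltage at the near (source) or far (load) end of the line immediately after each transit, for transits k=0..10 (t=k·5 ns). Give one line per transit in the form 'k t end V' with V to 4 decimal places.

Γ_L=-0.500000, Γ_S=0.333333; launch V₁=1·75/225=0.333333
k=0 src: V=0.3333
k=1 load: inc=0.333333, refl=0.333333·-0.500000=-0.1667; V=0.000000+0.333333+-0.166667=0.1667
k=2 src: inc=-0.166667, refl=-0.166667·0.333333=-0.0556; V=0.333333+-0.166667+-0.055556=0.1111
k=3 load: inc=-0.055556, refl=-0.055556·-0.500000=0.0278; V=0.166667+-0.055556+0.027778=0.1389
k=4 src: inc=0.027778, refl=0.027778·0.333333=0.0093; V=0.111111+0.027778+0.009259=0.1481
k=5 load: inc=0.009259, refl=0.009259·-0.500000=-0.0046; V=0.138889+0.009259+-0.004630=0.1435
k=6 src: inc=-0.004630, refl=-0.004630·0.333333=-0.0015; V=0.148148+-0.004630+-0.001543=0.1420
k=7 load: inc=-0.001543, refl=-0.001543·-0.500000=0.0008; V=0.143519+-0.001543+0.000772=0.1427
k=8 src: inc=0.000772, refl=0.000772·0.333333=0.0003; V=0.141975+0.000772+0.000257=0.1430
k=9 load: inc=0.000257, refl=0.000257·-0.500000=-0.0001; V=0.142747+0.000257+-0.000129=0.1429
k=10 src: inc=-0.000129, refl=-0.000129·0.333333=-0.0000; V=0.143004+-0.000129+-0.000043=0.1428

0 0 source 0.3333
1 5 load 0.1667
2 10 source 0.1111
3 15 load 0.1389
4 20 source 0.1481
5 25 load 0.1435
6 30 source 0.1420
7 35 load 0.1427
8 40 source 0.1430
9 45 load 0.1429
10 50 source 0.1428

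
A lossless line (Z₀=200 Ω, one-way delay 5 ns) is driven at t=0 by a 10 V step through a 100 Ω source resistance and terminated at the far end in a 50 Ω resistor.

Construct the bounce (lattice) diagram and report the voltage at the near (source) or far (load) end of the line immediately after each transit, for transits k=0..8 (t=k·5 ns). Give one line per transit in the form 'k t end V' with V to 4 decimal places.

Γ_L=-0.600000, Γ_S=-0.333333; launch V₁=10·200/300=6.666667
k=0 src: V=6.6667
k=1 load: inc=6.666667, refl=6.666667·-0.600000=-4.0000; V=0.000000+6.666667+-4.000000=2.6667
k=2 src: inc=-4.000000, refl=-4.000000·-0.333333=1.3333; V=6.666667+-4.000000+1.333333=4.0000
k=3 load: inc=1.333333, refl=1.333333·-0.600000=-0.8000; V=2.666667+1.333333+-0.800000=3.2000
k=4 src: inc=-0.800000, refl=-0.800000·-0.333333=0.2667; V=4.000000+-0.800000+0.266667=3.4667
k=5 load: inc=0.266667, refl=0.266667·-0.600000=-0.1600; V=3.200000+0.266667+-0.160000=3.3067
k=6 src: inc=-0.160000, refl=-0.160000·-0.333333=0.0533; V=3.466667+-0.160000+0.053333=3.3600
k=7 load: inc=0.053333, refl=0.053333·-0.600000=-0.0320; V=3.306667+0.053333+-0.032000=3.3280
k=8 src: inc=-0.032000, refl=-0.032000·-0.333333=0.0107; V=3.360000+-0.032000+0.010667=3.3387

0 0 source 6.6667
1 5 load 2.6667
2 10 source 4.0000
3 15 load 3.2000
4 20 source 3.4667
5 25 load 3.3067
6 30 source 3.3600
7 35 load 3.3280
8 40 source 3.3387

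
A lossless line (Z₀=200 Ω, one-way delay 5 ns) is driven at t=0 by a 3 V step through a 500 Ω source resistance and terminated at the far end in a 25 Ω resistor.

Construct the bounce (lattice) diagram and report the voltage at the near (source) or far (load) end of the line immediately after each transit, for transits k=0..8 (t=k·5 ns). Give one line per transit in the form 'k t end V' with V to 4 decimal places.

Γ_L=-0.777778, Γ_S=0.428571; launch V₁=3·200/700=0.857143
k=0 src: V=0.8571
k=1 load: inc=0.857143, refl=0.857143·-0.777778=-0.6667; V=0.000000+0.857143+-0.666667=0.1905
k=2 src: inc=-0.666667, refl=-0.666667·0.428571=-0.2857; V=0.857143+-0.666667+-0.285714=-0.0952
k=3 load: inc=-0.285714, refl=-0.285714·-0.777778=0.2222; V=0.190476+-0.285714+0.222222=0.1270
k=4 src: inc=0.222222, refl=0.222222·0.428571=0.0952; V=-0.095238+0.222222+0.095238=0.2222
k=5 load: inc=0.095238, refl=0.095238·-0.777778=-0.0741; V=0.126984+0.095238+-0.074074=0.1481
k=6 src: inc=-0.074074, refl=-0.074074·0.428571=-0.0317; V=0.222222+-0.074074+-0.031746=0.1164
k=7 load: inc=-0.031746, refl=-0.031746·-0.777778=0.0247; V=0.148148+-0.031746+0.024691=0.1411
k=8 src: inc=0.024691, refl=0.024691·0.428571=0.0106; V=0.116402+0.024691+0.010582=0.1517

0 0 source 0.8571
1 5 load 0.1905
2 10 source -0.0952
3 15 load 0.1270
4 20 source 0.2222
5 25 load 0.1481
6 30 source 0.1164
7 35 load 0.1411
8 40 source 0.1517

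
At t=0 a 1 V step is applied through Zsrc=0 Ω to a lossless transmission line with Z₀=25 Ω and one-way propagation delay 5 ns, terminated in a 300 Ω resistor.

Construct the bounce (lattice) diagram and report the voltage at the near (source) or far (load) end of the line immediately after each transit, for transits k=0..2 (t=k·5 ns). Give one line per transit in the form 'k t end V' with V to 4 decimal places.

Γ_L=0.846154, Γ_S=-1.000000; launch V₁=1·25/25=1.000000
k=0 src: V=1.0000
k=1 load: inc=1.000000, refl=1.000000·0.846154=0.8462; V=0.000000+1.000000+0.846154=1.8462
k=2 src: inc=0.846154, refl=0.846154·-1.000000=-0.8462; V=1.000000+0.846154+-0.846154=1.0000

0 0 source 1.0000
1 5 load 1.8462
2 10 source 1.0000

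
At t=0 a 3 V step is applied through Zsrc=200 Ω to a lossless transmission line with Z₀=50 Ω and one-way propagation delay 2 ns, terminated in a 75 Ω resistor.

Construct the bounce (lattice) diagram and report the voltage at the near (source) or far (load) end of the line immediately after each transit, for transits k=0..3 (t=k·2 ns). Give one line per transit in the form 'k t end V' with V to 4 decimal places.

Γ_L=0.200000, Γ_S=0.600000; launch V₁=3·50/250=0.600000
k=0 src: V=0.6000
k=1 load: inc=0.600000, refl=0.600000·0.200000=0.1200; V=0.000000+0.600000+0.120000=0.7200
k=2 src: inc=0.120000, refl=0.120000·0.600000=0.0720; V=0.600000+0.120000+0.072000=0.7920
k=3 load: inc=0.072000, refl=0.072000·0.200000=0.0144; V=0.720000+0.072000+0.014400=0.8064

0 0 source 0.6000
1 2 load 0.7200
2 4 source 0.7920
3 6 load 0.8064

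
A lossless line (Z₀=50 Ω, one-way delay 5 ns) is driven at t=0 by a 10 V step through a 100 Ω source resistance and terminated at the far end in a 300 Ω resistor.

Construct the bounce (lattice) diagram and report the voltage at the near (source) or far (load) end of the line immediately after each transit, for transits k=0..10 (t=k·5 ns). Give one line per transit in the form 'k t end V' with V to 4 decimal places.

Γ_L=0.714286, Γ_S=0.333333; launch V₁=10·50/150=3.333333
k=0 src: V=3.3333
k=1 load: inc=3.333333, refl=3.333333·0.714286=2.3810; V=0.000000+3.333333+2.380952=5.7143
k=2 src: inc=2.380952, refl=2.380952·0.333333=0.7937; V=3.333333+2.380952+0.793651=6.5079
k=3 load: inc=0.793651, refl=0.793651·0.714286=0.5669; V=5.714286+0.793651+0.566893=7.0748
k=4 src: inc=0.566893, refl=0.566893·0.333333=0.1890; V=6.507937+0.566893+0.188964=7.2638
k=5 load: inc=0.188964, refl=0.188964·0.714286=0.1350; V=7.074830+0.188964+0.134975=7.3988
k=6 src: inc=0.134975, refl=0.134975·0.333333=0.0450; V=7.263794+0.134975+0.044992=7.4438
k=7 load: inc=0.044992, refl=0.044992·0.714286=0.0321; V=7.398769+0.044992+0.032137=7.4759
k=8 src: inc=0.032137, refl=0.032137·0.333333=0.0107; V=7.443761+0.032137+0.010712=7.4866
k=9 load: inc=0.010712, refl=0.010712·0.714286=0.0077; V=7.475897+0.010712+0.007652=7.4943
k=10 src: inc=0.007652, refl=0.007652·0.333333=0.0026; V=7.486610+0.007652+0.002551=7.4968

0 0 source 3.3333
1 5 load 5.7143
2 10 source 6.5079
3 15 load 7.0748
4 20 source 7.2638
5 25 load 7.3988
6 30 source 7.4438
7 35 load 7.4759
8 40 source 7.4866
9 45 load 7.4943
10 50 source 7.4968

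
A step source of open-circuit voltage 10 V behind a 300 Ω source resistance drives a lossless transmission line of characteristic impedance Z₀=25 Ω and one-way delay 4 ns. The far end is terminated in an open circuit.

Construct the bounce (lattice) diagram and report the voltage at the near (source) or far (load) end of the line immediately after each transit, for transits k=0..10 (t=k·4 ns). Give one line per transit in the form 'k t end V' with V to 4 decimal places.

Γ_L=1.000000, Γ_S=0.846154; launch V₁=10·25/325=0.769231
k=0 src: V=0.7692
k=1 load: inc=0.769231, refl=0.769231·1.000000=0.7692; V=0.000000+0.769231+0.769231=1.5385
k=2 src: inc=0.769231, refl=0.769231·0.846154=0.6509; V=0.769231+0.769231+0.650888=2.1893
k=3 load: inc=0.650888, refl=0.650888·1.000000=0.6509; V=1.538462+0.650888+0.650888=2.8402
k=4 src: inc=0.650888, refl=0.650888·0.846154=0.5508; V=2.189349+0.650888+0.550751=3.3910
k=5 load: inc=0.550751, refl=0.550751·1.000000=0.5508; V=2.840237+0.550751+0.550751=3.9417
k=6 src: inc=0.550751, refl=0.550751·0.846154=0.4660; V=3.390988+0.550751+0.466020=4.4078
k=7 load: inc=0.466020, refl=0.466020·1.000000=0.4660; V=3.941739+0.466020+0.466020=4.8738
k=8 src: inc=0.466020, refl=0.466020·0.846154=0.3943; V=4.407759+0.466020+0.394325=5.2681
k=9 load: inc=0.394325, refl=0.394325·1.000000=0.3943; V=4.873779+0.394325+0.394325=5.6624
k=10 src: inc=0.394325, refl=0.394325·0.846154=0.3337; V=5.268104+0.394325+0.333659=5.9961

0 0 source 0.7692
1 4 load 1.5385
2 8 source 2.1893
3 12 load 2.8402
4 16 source 3.3910
5 20 load 3.9417
6 24 source 4.4078
7 28 load 4.8738
8 32 source 5.2681
9 36 load 5.6624
10 40 source 5.9961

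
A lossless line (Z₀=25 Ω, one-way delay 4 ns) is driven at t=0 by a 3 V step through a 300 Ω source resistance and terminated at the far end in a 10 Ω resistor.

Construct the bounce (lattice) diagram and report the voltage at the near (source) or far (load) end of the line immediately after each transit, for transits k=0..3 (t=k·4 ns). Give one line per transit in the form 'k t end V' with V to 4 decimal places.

0 0 source 0.2308
1 4 load 0.1319
2 8 source 0.0482
3 12 load 0.0840

Γ_L=-0.428571, Γ_S=0.846154; launch V₁=3·25/325=0.230769
k=0 src: V=0.2308
k=1 load: inc=0.230769, refl=0.230769·-0.428571=-0.0989; V=0.000000+0.230769+-0.098901=0.1319
k=2 src: inc=-0.098901, refl=-0.098901·0.846154=-0.0837; V=0.230769+-0.098901+-0.083686=0.0482
k=3 load: inc=-0.083686, refl=-0.083686·-0.428571=0.0359; V=0.131868+-0.083686+0.035865=0.0840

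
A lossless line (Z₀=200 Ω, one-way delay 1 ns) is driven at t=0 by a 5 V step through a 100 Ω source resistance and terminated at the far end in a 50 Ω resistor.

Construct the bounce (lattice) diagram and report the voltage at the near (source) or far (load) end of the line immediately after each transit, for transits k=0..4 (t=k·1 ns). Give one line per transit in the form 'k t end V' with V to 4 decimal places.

0 0 source 3.3333
1 1 load 1.3333
2 2 source 2.0000
3 3 load 1.6000
4 4 source 1.7333

Γ_L=-0.600000, Γ_S=-0.333333; launch V₁=5·200/300=3.333333
k=0 src: V=3.3333
k=1 load: inc=3.333333, refl=3.333333·-0.600000=-2.0000; V=0.000000+3.333333+-2.000000=1.3333
k=2 src: inc=-2.000000, refl=-2.000000·-0.333333=0.6667; V=3.333333+-2.000000+0.666667=2.0000
k=3 load: inc=0.666667, refl=0.666667·-0.600000=-0.4000; V=1.333333+0.666667+-0.400000=1.6000
k=4 src: inc=-0.400000, refl=-0.400000·-0.333333=0.1333; V=2.000000+-0.400000+0.133333=1.7333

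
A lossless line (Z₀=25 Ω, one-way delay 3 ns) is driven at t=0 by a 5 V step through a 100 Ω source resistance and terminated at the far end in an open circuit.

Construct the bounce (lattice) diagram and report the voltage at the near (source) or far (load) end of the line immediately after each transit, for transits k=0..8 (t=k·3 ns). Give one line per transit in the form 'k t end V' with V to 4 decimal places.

0 0 source 1.0000
1 3 load 2.0000
2 6 source 2.6000
3 9 load 3.2000
4 12 source 3.5600
5 15 load 3.9200
6 18 source 4.1360
7 21 load 4.3520
8 24 source 4.4816

Γ_L=1.000000, Γ_S=0.600000; launch V₁=5·25/125=1.000000
k=0 src: V=1.0000
k=1 load: inc=1.000000, refl=1.000000·1.000000=1.0000; V=0.000000+1.000000+1.000000=2.0000
k=2 src: inc=1.000000, refl=1.000000·0.600000=0.6000; V=1.000000+1.000000+0.600000=2.6000
k=3 load: inc=0.600000, refl=0.600000·1.000000=0.6000; V=2.000000+0.600000+0.600000=3.2000
k=4 src: inc=0.600000, refl=0.600000·0.600000=0.3600; V=2.600000+0.600000+0.360000=3.5600
k=5 load: inc=0.360000, refl=0.360000·1.000000=0.3600; V=3.200000+0.360000+0.360000=3.9200
k=6 src: inc=0.360000, refl=0.360000·0.600000=0.2160; V=3.560000+0.360000+0.216000=4.1360
k=7 load: inc=0.216000, refl=0.216000·1.000000=0.2160; V=3.920000+0.216000+0.216000=4.3520
k=8 src: inc=0.216000, refl=0.216000·0.600000=0.1296; V=4.136000+0.216000+0.129600=4.4816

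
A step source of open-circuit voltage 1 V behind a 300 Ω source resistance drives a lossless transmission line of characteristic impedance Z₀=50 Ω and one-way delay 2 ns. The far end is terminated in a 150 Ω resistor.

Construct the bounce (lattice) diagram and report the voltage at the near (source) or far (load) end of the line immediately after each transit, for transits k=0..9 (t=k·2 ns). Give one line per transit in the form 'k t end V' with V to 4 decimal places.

Γ_L=0.500000, Γ_S=0.714286; launch V₁=1·50/350=0.142857
k=0 src: V=0.1429
k=1 load: inc=0.142857, refl=0.142857·0.500000=0.0714; V=0.000000+0.142857+0.071429=0.2143
k=2 src: inc=0.071429, refl=0.071429·0.714286=0.0510; V=0.142857+0.071429+0.051020=0.2653
k=3 load: inc=0.051020, refl=0.051020·0.500000=0.0255; V=0.214286+0.051020+0.025510=0.2908
k=4 src: inc=0.025510, refl=0.025510·0.714286=0.0182; V=0.265306+0.025510+0.018222=0.3090
k=5 load: inc=0.018222, refl=0.018222·0.500000=0.0091; V=0.290816+0.018222+0.009111=0.3181
k=6 src: inc=0.009111, refl=0.009111·0.714286=0.0065; V=0.309038+0.009111+0.006508=0.3247
k=7 load: inc=0.006508, refl=0.006508·0.500000=0.0033; V=0.318149+0.006508+0.003254=0.3279
k=8 src: inc=0.003254, refl=0.003254·0.714286=0.0023; V=0.324656+0.003254+0.002324=0.3302
k=9 load: inc=0.002324, refl=0.002324·0.500000=0.0012; V=0.327910+0.002324+0.001162=0.3314

0 0 source 0.1429
1 2 load 0.2143
2 4 source 0.2653
3 6 load 0.2908
4 8 source 0.3090
5 10 load 0.3181
6 12 source 0.3247
7 14 load 0.3279
8 16 source 0.3302
9 18 load 0.3314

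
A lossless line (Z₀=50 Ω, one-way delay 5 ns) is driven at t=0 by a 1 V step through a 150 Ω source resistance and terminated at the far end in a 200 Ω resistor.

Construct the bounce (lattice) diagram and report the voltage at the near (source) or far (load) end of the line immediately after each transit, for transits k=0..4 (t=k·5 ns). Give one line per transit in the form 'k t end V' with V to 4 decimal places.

Γ_L=0.600000, Γ_S=0.500000; launch V₁=1·50/200=0.250000
k=0 src: V=0.2500
k=1 load: inc=0.250000, refl=0.250000·0.600000=0.1500; V=0.000000+0.250000+0.150000=0.4000
k=2 src: inc=0.150000, refl=0.150000·0.500000=0.0750; V=0.250000+0.150000+0.075000=0.4750
k=3 load: inc=0.075000, refl=0.075000·0.600000=0.0450; V=0.400000+0.075000+0.045000=0.5200
k=4 src: inc=0.045000, refl=0.045000·0.500000=0.0225; V=0.475000+0.045000+0.022500=0.5425

0 0 source 0.2500
1 5 load 0.4000
2 10 source 0.4750
3 15 load 0.5200
4 20 source 0.5425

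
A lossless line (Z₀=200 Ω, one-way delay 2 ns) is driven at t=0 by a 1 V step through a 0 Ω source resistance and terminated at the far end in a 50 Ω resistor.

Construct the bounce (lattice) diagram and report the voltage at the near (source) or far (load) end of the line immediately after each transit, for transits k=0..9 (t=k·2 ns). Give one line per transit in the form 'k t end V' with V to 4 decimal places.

Γ_L=-0.600000, Γ_S=-1.000000; launch V₁=1·200/200=1.000000
k=0 src: V=1.0000
k=1 load: inc=1.000000, refl=1.000000·-0.600000=-0.6000; V=0.000000+1.000000+-0.600000=0.4000
k=2 src: inc=-0.600000, refl=-0.600000·-1.000000=0.6000; V=1.000000+-0.600000+0.600000=1.0000
k=3 load: inc=0.600000, refl=0.600000·-0.600000=-0.3600; V=0.400000+0.600000+-0.360000=0.6400
k=4 src: inc=-0.360000, refl=-0.360000·-1.000000=0.3600; V=1.000000+-0.360000+0.360000=1.0000
k=5 load: inc=0.360000, refl=0.360000·-0.600000=-0.2160; V=0.640000+0.360000+-0.216000=0.7840
k=6 src: inc=-0.216000, refl=-0.216000·-1.000000=0.2160; V=1.000000+-0.216000+0.216000=1.0000
k=7 load: inc=0.216000, refl=0.216000·-0.600000=-0.1296; V=0.784000+0.216000+-0.129600=0.8704
k=8 src: inc=-0.129600, refl=-0.129600·-1.000000=0.1296; V=1.000000+-0.129600+0.129600=1.0000
k=9 load: inc=0.129600, refl=0.129600·-0.600000=-0.0778; V=0.870400+0.129600+-0.077760=0.9222

0 0 source 1.0000
1 2 load 0.4000
2 4 source 1.0000
3 6 load 0.6400
4 8 source 1.0000
5 10 load 0.7840
6 12 source 1.0000
7 14 load 0.8704
8 16 source 1.0000
9 18 load 0.9222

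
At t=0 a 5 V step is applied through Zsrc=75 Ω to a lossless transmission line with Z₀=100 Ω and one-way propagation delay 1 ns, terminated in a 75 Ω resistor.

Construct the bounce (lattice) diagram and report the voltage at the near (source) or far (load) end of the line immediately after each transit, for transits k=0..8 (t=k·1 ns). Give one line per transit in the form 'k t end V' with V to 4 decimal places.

0 0 source 2.8571
1 1 load 2.4490
2 2 source 2.5073
3 3 load 2.4990
4 4 source 2.5001
5 5 load 2.5000
6 6 source 2.5000
7 7 load 2.5000
8 8 source 2.5000

Γ_L=-0.142857, Γ_S=-0.142857; launch V₁=5·100/175=2.857143
k=0 src: V=2.8571
k=1 load: inc=2.857143, refl=2.857143·-0.142857=-0.4082; V=0.000000+2.857143+-0.408163=2.4490
k=2 src: inc=-0.408163, refl=-0.408163·-0.142857=0.0583; V=2.857143+-0.408163+0.058309=2.5073
k=3 load: inc=0.058309, refl=0.058309·-0.142857=-0.0083; V=2.448980+0.058309+-0.008330=2.4990
k=4 src: inc=-0.008330, refl=-0.008330·-0.142857=0.0012; V=2.507289+-0.008330+0.001190=2.5001
k=5 load: inc=0.001190, refl=0.001190·-0.142857=-0.0002; V=2.498959+0.001190+-0.000170=2.5000
k=6 src: inc=-0.000170, refl=-0.000170·-0.142857=0.0000; V=2.500149+-0.000170+0.000024=2.5000
k=7 load: inc=0.000024, refl=0.000024·-0.142857=-0.0000; V=2.499979+0.000024+-0.000003=2.5000
k=8 src: inc=-0.000003, refl=-0.000003·-0.142857=0.0000; V=2.500003+-0.000003+0.000000=2.5000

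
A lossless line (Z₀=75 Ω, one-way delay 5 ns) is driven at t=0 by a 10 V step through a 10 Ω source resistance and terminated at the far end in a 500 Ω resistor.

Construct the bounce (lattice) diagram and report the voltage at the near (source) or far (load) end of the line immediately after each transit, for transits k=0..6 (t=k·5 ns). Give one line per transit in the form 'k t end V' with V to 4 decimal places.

Γ_L=0.739130, Γ_S=-0.764706; launch V₁=10·75/85=8.823529
k=0 src: V=8.8235
k=1 load: inc=8.823529, refl=8.823529·0.739130=6.5217; V=0.000000+8.823529+6.521739=15.3453
k=2 src: inc=6.521739, refl=6.521739·-0.764706=-4.9872; V=8.823529+6.521739+-4.987212=10.3581
k=3 load: inc=-4.987212, refl=-4.987212·0.739130=-3.6862; V=15.345269+-4.987212+-3.686200=6.6719
k=4 src: inc=-3.686200, refl=-3.686200·-0.764706=2.8189; V=10.358056+-3.686200+2.818859=9.4907
k=5 load: inc=2.818859, refl=2.818859·0.739130=2.0835; V=6.671856+2.818859+2.083505=11.5742
k=6 src: inc=2.083505, refl=2.083505·-0.764706=-1.5933; V=9.490715+2.083505+-1.593268=9.9810

0 0 source 8.8235
1 5 load 15.3453
2 10 source 10.3581
3 15 load 6.6719
4 20 source 9.4907
5 25 load 11.5742
6 30 source 9.9810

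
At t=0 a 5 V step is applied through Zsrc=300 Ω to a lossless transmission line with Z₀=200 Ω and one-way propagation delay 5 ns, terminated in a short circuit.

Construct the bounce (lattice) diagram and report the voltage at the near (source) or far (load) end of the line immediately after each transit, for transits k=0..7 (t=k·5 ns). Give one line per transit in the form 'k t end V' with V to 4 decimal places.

0 0 source 2.0000
1 5 load 0.0000
2 10 source -0.4000
3 15 load 0.0000
4 20 source 0.0800
5 25 load 0.0000
6 30 source -0.0160
7 35 load 0.0000

Γ_L=-1.000000, Γ_S=0.200000; launch V₁=5·200/500=2.000000
k=0 src: V=2.0000
k=1 load: inc=2.000000, refl=2.000000·-1.000000=-2.0000; V=0.000000+2.000000+-2.000000=0.0000
k=2 src: inc=-2.000000, refl=-2.000000·0.200000=-0.4000; V=2.000000+-2.000000+-0.400000=-0.4000
k=3 load: inc=-0.400000, refl=-0.400000·-1.000000=0.4000; V=0.000000+-0.400000+0.400000=0.0000
k=4 src: inc=0.400000, refl=0.400000·0.200000=0.0800; V=-0.400000+0.400000+0.080000=0.0800
k=5 load: inc=0.080000, refl=0.080000·-1.000000=-0.0800; V=0.000000+0.080000+-0.080000=0.0000
k=6 src: inc=-0.080000, refl=-0.080000·0.200000=-0.0160; V=0.080000+-0.080000+-0.016000=-0.0160
k=7 load: inc=-0.016000, refl=-0.016000·-1.000000=0.0160; V=0.000000+-0.016000+0.016000=0.0000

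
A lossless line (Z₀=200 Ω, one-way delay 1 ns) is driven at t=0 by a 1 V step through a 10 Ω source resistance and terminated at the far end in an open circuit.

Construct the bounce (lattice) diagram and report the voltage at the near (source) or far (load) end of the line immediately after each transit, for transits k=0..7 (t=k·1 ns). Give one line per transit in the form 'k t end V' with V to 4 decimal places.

0 0 source 0.9524
1 1 load 1.9048
2 2 source 1.0431
3 3 load 0.1814
4 4 source 0.9610
5 5 load 1.7406
6 6 source 1.0353
7 7 load 0.3299

Γ_L=1.000000, Γ_S=-0.904762; launch V₁=1·200/210=0.952381
k=0 src: V=0.9524
k=1 load: inc=0.952381, refl=0.952381·1.000000=0.9524; V=0.000000+0.952381+0.952381=1.9048
k=2 src: inc=0.952381, refl=0.952381·-0.904762=-0.8617; V=0.952381+0.952381+-0.861678=1.0431
k=3 load: inc=-0.861678, refl=-0.861678·1.000000=-0.8617; V=1.904762+-0.861678+-0.861678=0.1814
k=4 src: inc=-0.861678, refl=-0.861678·-0.904762=0.7796; V=1.043084+-0.861678+0.779613=0.9610
k=5 load: inc=0.779613, refl=0.779613·1.000000=0.7796; V=0.181406+0.779613+0.779613=1.7406
k=6 src: inc=0.779613, refl=0.779613·-0.904762=-0.7054; V=0.961019+0.779613+-0.705365=1.0353
k=7 load: inc=-0.705365, refl=-0.705365·1.000000=-0.7054; V=1.740633+-0.705365+-0.705365=0.3299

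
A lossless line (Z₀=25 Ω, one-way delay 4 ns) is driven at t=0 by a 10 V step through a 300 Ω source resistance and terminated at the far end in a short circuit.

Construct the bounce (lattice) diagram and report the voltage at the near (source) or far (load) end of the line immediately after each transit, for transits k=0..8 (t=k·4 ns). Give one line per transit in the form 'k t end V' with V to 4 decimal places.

0 0 source 0.7692
1 4 load 0.0000
2 8 source -0.6509
3 12 load 0.0000
4 16 source 0.5508
5 20 load 0.0000
6 24 source -0.4660
7 28 load 0.0000
8 32 source 0.3943

Γ_L=-1.000000, Γ_S=0.846154; launch V₁=10·25/325=0.769231
k=0 src: V=0.7692
k=1 load: inc=0.769231, refl=0.769231·-1.000000=-0.7692; V=0.000000+0.769231+-0.769231=0.0000
k=2 src: inc=-0.769231, refl=-0.769231·0.846154=-0.6509; V=0.769231+-0.769231+-0.650888=-0.6509
k=3 load: inc=-0.650888, refl=-0.650888·-1.000000=0.6509; V=0.000000+-0.650888+0.650888=0.0000
k=4 src: inc=0.650888, refl=0.650888·0.846154=0.5508; V=-0.650888+0.650888+0.550751=0.5508
k=5 load: inc=0.550751, refl=0.550751·-1.000000=-0.5508; V=0.000000+0.550751+-0.550751=0.0000
k=6 src: inc=-0.550751, refl=-0.550751·0.846154=-0.4660; V=0.550751+-0.550751+-0.466020=-0.4660
k=7 load: inc=-0.466020, refl=-0.466020·-1.000000=0.4660; V=0.000000+-0.466020+0.466020=0.0000
k=8 src: inc=0.466020, refl=0.466020·0.846154=0.3943; V=-0.466020+0.466020+0.394325=0.3943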